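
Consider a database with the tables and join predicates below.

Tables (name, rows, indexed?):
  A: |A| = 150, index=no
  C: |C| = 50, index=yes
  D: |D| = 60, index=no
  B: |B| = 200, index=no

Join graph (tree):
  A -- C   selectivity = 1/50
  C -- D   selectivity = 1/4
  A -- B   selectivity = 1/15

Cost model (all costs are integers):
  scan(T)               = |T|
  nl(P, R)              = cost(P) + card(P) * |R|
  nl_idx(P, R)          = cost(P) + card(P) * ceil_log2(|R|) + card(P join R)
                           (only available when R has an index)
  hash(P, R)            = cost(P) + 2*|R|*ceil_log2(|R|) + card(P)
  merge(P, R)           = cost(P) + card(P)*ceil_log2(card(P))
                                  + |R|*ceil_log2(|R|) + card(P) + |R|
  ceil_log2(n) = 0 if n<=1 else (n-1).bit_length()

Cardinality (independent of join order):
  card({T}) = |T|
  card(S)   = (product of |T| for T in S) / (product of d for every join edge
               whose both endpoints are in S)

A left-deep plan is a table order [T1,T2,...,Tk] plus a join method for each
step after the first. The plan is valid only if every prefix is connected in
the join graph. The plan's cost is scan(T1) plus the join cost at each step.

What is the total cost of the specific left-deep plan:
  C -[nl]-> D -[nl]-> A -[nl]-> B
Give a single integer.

step 1: scan C: cost=50, card=50
step 2: join D via nl
    card(P join D) = 50*60/(4) = 750
    cost = 50 + 50*60 = 3050
step 3: join A via nl
    card(P join A) = 750*150/(50) = 2250
    cost = 3050 + 750*150 = 115550
step 4: join B via nl
    card(P join B) = 2250*200/(15) = 30000
    cost = 115550 + 2250*200 = 565550

565550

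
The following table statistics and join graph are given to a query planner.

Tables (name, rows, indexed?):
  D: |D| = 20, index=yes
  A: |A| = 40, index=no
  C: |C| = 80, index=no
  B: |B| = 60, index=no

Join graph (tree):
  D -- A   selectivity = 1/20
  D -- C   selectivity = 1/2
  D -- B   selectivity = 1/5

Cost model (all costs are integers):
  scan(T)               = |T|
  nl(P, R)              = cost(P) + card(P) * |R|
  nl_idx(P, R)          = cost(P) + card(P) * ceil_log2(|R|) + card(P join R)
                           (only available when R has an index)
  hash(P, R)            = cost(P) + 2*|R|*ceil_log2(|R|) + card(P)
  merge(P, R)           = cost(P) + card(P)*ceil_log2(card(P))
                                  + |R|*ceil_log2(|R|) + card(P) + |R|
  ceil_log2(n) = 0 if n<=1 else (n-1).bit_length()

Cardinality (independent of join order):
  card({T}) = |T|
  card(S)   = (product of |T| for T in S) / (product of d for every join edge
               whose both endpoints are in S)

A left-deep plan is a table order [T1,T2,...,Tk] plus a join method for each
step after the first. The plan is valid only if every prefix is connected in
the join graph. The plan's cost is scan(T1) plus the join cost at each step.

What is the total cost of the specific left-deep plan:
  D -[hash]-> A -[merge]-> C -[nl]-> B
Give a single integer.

97440

step 1: scan D: cost=20, card=20
step 2: join A via hash
    card(P join A) = 20*40/(20) = 40
    cost = 20 + 2*40*6 + 20 = 520
step 3: join C via merge
    card(P join C) = 40*80/(2) = 1600
    cost = 520 + 40*6 + 80*7 + 40 + 80 = 1440
step 4: join B via nl
    card(P join B) = 1600*60/(5) = 19200
    cost = 1440 + 1600*60 = 97440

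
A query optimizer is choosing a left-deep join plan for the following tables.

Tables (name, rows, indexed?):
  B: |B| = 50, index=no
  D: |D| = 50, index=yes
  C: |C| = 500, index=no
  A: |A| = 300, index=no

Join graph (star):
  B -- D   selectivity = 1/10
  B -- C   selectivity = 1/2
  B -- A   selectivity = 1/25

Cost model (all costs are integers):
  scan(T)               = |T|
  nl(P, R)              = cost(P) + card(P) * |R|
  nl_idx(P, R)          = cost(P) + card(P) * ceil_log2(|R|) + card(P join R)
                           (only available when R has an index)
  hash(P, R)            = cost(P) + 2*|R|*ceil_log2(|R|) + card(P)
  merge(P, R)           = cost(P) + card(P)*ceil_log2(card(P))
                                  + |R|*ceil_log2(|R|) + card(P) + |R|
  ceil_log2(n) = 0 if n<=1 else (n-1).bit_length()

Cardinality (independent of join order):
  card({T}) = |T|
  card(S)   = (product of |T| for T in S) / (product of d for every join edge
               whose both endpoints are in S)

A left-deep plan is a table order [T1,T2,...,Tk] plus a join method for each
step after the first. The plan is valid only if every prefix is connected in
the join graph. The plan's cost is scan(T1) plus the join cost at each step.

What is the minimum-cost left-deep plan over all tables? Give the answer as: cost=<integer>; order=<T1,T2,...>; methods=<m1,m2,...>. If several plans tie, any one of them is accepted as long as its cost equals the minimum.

Selinger DP (subsets sized 1..n):
  {B}: scan cost=50, card=50
  {D}: scan cost=50, card=50
  {C}: scan cost=500, card=500
  {A}: scan cost=300, card=300
  {BD}: card=250; try (D,nl_idx)→600, (D,hash)→700, (B,hash)→700, (D,merge)→750, (B,merge)→750, (D,nl)→2550 …(+1); best=600 via (D,nl_idx)
  {BC}: card=12500; try (B,hash)→1600, (C,merge)→5400, (B,merge)→5850, (C,hash)→9100, (C,nl)→25050, (B,nl)→25500; best=1600 via (B,hash)
  {AB}: card=600; try (B,hash)→1200, (A,merge)→3400, (B,merge)→3650, (A,hash)→5500, (A,nl)→15050, (B,nl)→15300; best=1200 via (B,hash)
  {BCD}: card=62500; try (C,merge)→7850, (C,hash)→9850, (D,hash)→14700, (C,nl)→125600, (D,nl_idx)→139100, (D,merge)→189450 …(+1); best=7850 via (C,merge)
  {ABD}: card=3000; try (D,hash)→2400, (A,merge)→5850, (A,hash)→6250, (D,nl_idx)→7800, (D,merge)→8150, (D,nl)→31200 …(+1); best=2400 via (D,hash)
  {ABC}: card=150000; try (C,hash)→10800, (C,merge)→12800, (A,hash)→19500, (A,merge)→192100, (C,nl)→301200, (A,nl)→3751600; best=10800 via (C,hash)
  {ABCD}: card=750000; try (C,hash)→14400, (C,merge)→46400, (A,hash)→75750, (D,hash)→161400, (A,merge)→1073350, (C,nl)→1502400 …(+4); best=14400 via (C,hash)

cost=14400; order=A,B,D,C; methods=hash,hash,hash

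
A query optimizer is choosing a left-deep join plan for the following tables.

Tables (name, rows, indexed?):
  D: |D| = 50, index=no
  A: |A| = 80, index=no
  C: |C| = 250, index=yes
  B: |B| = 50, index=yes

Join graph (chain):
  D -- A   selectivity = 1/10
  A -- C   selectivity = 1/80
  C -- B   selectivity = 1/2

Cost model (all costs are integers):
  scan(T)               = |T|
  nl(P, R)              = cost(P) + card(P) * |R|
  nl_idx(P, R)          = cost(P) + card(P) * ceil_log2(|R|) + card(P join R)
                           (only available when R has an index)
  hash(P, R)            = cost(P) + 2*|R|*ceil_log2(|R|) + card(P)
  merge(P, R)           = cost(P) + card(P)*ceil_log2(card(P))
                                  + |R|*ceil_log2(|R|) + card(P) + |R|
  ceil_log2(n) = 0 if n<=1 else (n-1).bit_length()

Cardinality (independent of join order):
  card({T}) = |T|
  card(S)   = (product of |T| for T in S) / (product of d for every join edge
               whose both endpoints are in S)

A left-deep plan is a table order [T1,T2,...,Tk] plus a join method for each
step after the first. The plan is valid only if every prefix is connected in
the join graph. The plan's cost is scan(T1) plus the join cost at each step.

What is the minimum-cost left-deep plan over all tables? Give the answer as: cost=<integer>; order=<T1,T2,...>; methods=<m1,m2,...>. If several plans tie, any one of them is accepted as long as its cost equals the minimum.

Selinger DP (subsets sized 1..n):
  {D}: scan cost=50, card=50
  {A}: scan cost=80, card=80
  {C}: scan cost=250, card=250
  {B}: scan cost=50, card=50
  {AD}: card=400; try (D,hash)→760, (A,merge)→1040, (D,merge)→1070, (A,hash)→1220, (A,nl)→4050, (D,nl)→4080; best=760 via (D,hash)
  {AC}: card=250; try (C,nl_idx)→970, (A,hash)→1620, (C,merge)→2970, (A,merge)→3140, (C,hash)→4160, (C,nl)→20080 …(+1); best=970 via (C,nl_idx)
  {BC}: card=6250; try (B,hash)→1100, (C,merge)→2650, (B,merge)→2850, (C,hash)→4100, (C,nl_idx)→6700, (B,nl_idx)→8000 …(+2); best=1100 via (B,hash)
  {ACD}: card=1250; try (D,hash)→1820, (D,merge)→3570, (C,hash)→5160, (C,nl_idx)→5210, (C,merge)→7010, (D,nl)→13470 …(+1); best=1820 via (D,hash)
  {ABC}: card=6250; try (B,hash)→1820, (B,merge)→3570, (A,hash)→8470, (B,nl_idx)→8720, (B,nl)→13470, (A,merge)→89240 …(+1); best=1820 via (B,hash)
  {ABCD}: card=31250; try (B,hash)→3670, (D,hash)→8670, (B,merge)→17170, (B,nl_idx)→40570, (B,nl)→64320, (D,merge)→89670 …(+1); best=3670 via (B,hash)

cost=3670; order=A,C,D,B; methods=nl_idx,hash,hash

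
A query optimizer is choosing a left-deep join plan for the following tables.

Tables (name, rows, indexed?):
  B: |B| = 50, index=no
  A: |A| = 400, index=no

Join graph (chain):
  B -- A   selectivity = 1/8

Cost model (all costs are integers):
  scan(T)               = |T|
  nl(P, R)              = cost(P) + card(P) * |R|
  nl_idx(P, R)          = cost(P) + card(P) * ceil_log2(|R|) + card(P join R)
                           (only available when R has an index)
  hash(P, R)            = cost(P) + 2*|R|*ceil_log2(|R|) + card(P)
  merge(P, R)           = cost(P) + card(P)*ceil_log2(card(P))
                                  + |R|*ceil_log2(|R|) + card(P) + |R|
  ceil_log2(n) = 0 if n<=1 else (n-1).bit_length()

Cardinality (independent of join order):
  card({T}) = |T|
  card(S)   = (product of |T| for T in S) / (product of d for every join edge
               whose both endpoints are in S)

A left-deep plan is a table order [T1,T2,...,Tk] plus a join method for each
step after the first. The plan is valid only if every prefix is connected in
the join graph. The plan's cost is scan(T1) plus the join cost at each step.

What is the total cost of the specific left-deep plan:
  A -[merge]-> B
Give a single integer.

step 1: scan A: cost=400, card=400
step 2: join B via merge
    card(P join B) = 400*50/(8) = 2500
    cost = 400 + 400*9 + 50*6 + 400 + 50 = 4750

4750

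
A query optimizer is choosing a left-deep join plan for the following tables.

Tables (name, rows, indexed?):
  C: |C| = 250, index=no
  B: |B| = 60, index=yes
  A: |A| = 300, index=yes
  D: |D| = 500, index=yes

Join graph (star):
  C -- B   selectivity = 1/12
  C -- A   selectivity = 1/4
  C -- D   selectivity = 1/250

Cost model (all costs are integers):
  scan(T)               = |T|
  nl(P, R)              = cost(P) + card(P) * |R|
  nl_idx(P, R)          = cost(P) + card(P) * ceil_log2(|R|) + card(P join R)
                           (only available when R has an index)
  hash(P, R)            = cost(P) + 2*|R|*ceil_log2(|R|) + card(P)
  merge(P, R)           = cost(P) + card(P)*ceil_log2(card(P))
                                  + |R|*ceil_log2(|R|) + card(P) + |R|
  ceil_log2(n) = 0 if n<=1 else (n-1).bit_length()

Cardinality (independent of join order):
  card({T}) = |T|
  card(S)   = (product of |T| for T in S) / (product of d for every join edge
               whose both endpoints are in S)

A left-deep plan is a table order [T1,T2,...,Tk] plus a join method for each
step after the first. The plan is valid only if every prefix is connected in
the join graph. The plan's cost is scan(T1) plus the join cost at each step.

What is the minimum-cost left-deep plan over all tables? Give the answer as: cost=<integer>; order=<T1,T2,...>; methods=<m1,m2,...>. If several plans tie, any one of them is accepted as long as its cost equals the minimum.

Selinger DP (subsets sized 1..n):
  {C}: scan cost=250, card=250
  {B}: scan cost=60, card=60
  {A}: scan cost=300, card=300
  {D}: scan cost=500, card=500
  {BC}: card=1250; try (B,hash)→1220, (C,merge)→2730, (B,merge)→2920, (B,nl_idx)→3000, (C,hash)→4120, (C,nl)→15060 …(+1); best=1220 via (B,hash)
  {AC}: card=18750; try (C,hash)→4600, (A,merge)→5500, (C,merge)→5550, (A,hash)→5900, (A,nl_idx)→21250, (A,nl)→75250 …(+1); best=4600 via (C,hash)
  {CD}: card=500; try (D,nl_idx)→3000, (C,hash)→5000, (D,merge)→7500, (C,merge)→7750, (D,hash)→9500, (D,nl)→125250 …(+1); best=3000 via (D,nl_idx)
  {ABC}: card=93750; try (A,hash)→7870, (A,merge)→19220, (B,hash)→24070, (A,nl_idx)→106220, (B,nl_idx)→210850, (B,merge)→305020 …(+2); best=7870 via (A,hash)
  {BCD}: card=2500; try (B,hash)→4220, (B,merge)→8420, (B,nl_idx)→8500, (D,hash)→11470, (D,nl_idx)→14970, (D,merge)→21220 …(+2); best=4220 via (B,hash)
  {ACD}: card=37500; try (A,hash)→8900, (A,merge)→11000, (D,hash)→32350, (A,nl_idx)→45000, (A,nl)→153000, (D,nl_idx)→210850 …(+2); best=8900 via (A,hash)
  {ABCD}: card=187500; try (A,hash)→12120, (A,merge)→39720, (B,hash)→47120, (D,hash)→110620, (A,nl_idx)→214220, (B,nl_idx)→421400 …(+6); best=12120 via (A,hash)

cost=12120; order=C,D,B,A; methods=nl_idx,hash,hash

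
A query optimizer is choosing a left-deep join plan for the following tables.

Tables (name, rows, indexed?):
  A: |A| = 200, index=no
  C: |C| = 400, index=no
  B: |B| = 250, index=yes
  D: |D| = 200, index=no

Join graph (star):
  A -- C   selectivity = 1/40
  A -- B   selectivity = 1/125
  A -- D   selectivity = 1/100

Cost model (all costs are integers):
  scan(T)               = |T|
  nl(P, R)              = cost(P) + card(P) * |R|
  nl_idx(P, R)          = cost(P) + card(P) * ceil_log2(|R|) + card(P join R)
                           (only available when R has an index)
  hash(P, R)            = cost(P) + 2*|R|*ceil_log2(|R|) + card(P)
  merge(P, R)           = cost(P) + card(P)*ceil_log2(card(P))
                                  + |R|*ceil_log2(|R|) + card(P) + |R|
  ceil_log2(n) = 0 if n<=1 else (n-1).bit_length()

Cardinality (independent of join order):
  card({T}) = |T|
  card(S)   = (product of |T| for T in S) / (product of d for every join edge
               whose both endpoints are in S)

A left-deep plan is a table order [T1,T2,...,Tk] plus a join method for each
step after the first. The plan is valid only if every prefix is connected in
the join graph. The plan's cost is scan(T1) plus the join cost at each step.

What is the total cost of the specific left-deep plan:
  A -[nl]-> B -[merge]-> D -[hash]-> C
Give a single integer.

64000

step 1: scan A: cost=200, card=200
step 2: join B via nl
    card(P join B) = 200*250/(125) = 400
    cost = 200 + 200*250 = 50200
step 3: join D via merge
    card(P join D) = 400*200/(100) = 800
    cost = 50200 + 400*9 + 200*8 + 400 + 200 = 56000
step 4: join C via hash
    card(P join C) = 800*400/(40) = 8000
    cost = 56000 + 2*400*9 + 800 = 64000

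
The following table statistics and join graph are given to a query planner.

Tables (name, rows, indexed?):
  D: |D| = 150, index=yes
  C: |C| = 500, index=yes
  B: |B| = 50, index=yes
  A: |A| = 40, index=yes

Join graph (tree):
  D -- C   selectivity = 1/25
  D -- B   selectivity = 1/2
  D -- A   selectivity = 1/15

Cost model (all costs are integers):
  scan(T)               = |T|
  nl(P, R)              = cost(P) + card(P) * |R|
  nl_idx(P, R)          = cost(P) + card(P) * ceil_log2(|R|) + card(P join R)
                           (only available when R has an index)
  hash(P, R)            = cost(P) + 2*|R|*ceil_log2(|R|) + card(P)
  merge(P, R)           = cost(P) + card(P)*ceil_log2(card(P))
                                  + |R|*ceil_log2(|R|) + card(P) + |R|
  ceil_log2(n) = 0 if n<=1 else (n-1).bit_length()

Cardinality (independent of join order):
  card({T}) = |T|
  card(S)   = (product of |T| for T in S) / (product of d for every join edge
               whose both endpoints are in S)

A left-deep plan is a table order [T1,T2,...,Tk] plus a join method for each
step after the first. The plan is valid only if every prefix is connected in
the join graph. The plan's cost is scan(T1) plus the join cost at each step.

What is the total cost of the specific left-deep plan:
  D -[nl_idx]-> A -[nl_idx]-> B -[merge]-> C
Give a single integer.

168850

step 1: scan D: cost=150, card=150
step 2: join A via nl_idx
    card(P join A) = 150*40/(15) = 400
    cost = 150 + 150*6 + 400 = 1450
step 3: join B via nl_idx
    card(P join B) = 400*50/(2) = 10000
    cost = 1450 + 400*6 + 10000 = 13850
step 4: join C via merge
    card(P join C) = 10000*500/(25) = 200000
    cost = 13850 + 10000*14 + 500*9 + 10000 + 500 = 168850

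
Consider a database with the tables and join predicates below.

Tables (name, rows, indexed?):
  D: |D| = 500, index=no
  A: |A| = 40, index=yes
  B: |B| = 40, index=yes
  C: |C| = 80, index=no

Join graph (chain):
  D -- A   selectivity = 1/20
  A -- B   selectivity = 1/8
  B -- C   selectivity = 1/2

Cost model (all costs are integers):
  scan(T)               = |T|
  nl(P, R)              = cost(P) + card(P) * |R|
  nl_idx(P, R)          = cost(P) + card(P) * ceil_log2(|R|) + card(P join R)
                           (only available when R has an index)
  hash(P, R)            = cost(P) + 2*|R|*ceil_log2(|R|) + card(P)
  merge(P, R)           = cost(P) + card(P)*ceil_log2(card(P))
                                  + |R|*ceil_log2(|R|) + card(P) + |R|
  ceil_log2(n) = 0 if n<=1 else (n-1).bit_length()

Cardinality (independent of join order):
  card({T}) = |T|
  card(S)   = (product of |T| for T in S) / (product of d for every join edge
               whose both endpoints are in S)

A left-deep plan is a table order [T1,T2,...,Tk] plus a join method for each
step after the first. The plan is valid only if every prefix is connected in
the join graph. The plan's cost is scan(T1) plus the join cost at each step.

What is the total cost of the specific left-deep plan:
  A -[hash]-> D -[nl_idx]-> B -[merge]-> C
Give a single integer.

step 1: scan A: cost=40, card=40
step 2: join D via hash
    card(P join D) = 40*500/(20) = 1000
    cost = 40 + 2*500*9 + 40 = 9080
step 3: join B via nl_idx
    card(P join B) = 1000*40/(8) = 5000
    cost = 9080 + 1000*6 + 5000 = 20080
step 4: join C via merge
    card(P join C) = 5000*80/(2) = 200000
    cost = 20080 + 5000*13 + 80*7 + 5000 + 80 = 90720

90720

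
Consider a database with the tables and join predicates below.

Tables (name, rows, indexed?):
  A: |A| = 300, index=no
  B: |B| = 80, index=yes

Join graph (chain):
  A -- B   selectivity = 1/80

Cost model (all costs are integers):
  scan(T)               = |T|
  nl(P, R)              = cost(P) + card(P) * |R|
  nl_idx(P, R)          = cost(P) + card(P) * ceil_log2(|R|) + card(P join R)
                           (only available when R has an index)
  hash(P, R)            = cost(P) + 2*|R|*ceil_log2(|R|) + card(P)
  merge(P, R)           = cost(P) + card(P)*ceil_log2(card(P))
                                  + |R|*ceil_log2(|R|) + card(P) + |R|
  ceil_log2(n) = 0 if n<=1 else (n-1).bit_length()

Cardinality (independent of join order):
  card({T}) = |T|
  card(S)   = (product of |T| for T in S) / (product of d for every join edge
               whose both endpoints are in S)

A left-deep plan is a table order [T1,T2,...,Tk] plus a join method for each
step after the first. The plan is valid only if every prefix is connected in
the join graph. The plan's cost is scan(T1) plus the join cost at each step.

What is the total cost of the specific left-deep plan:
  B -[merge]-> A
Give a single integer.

3720

step 1: scan B: cost=80, card=80
step 2: join A via merge
    card(P join A) = 80*300/(80) = 300
    cost = 80 + 80*7 + 300*9 + 80 + 300 = 3720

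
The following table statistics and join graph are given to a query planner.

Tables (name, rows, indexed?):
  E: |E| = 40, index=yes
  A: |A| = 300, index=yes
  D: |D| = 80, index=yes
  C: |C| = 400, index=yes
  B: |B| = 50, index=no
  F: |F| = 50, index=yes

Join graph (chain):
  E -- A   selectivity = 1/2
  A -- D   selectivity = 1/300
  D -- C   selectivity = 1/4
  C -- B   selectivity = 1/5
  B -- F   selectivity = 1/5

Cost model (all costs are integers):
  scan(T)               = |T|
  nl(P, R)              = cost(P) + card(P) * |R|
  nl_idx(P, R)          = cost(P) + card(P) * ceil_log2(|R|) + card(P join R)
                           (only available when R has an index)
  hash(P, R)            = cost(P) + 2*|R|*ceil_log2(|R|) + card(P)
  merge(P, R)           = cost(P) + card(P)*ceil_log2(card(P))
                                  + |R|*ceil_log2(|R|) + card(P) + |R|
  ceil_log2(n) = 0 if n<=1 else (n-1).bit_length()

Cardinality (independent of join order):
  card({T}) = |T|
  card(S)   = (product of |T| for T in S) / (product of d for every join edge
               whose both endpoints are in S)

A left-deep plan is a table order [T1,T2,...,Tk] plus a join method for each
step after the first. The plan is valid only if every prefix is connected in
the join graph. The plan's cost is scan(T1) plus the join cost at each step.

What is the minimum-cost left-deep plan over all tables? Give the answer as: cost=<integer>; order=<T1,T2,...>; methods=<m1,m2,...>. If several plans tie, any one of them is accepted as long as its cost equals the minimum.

Selinger DP (subsets sized 1..n):
  {E}: scan cost=40, card=40
  {A}: scan cost=300, card=300
  {D}: scan cost=80, card=80
  {C}: scan cost=400, card=400
  {B}: scan cost=50, card=50
  {F}: scan cost=50, card=50
  {AE}: card=6000; try (E,hash)→1080, (A,merge)→3320, (E,merge)→3580, (A,hash)→5480, (A,nl_idx)→6400, (E,nl_idx)→8100 …(+2); best=1080 via (E,hash)
  {AD}: card=80; try (A,nl_idx)→880, (D,hash)→1720, (D,nl_idx)→2480, (A,merge)→3720, (D,merge)→3940, (A,hash)→5560 …(+2); best=880 via (A,nl_idx)
  {CD}: card=8000; try (D,hash)→1920, (C,merge)→4720, (D,merge)→5040, (C,hash)→7360, (C,nl_idx)→8800, (D,nl_idx)→11200 …(+2); best=1920 via (D,hash)
  {BC}: card=4000; try (B,hash)→1400, (C,merge)→4400, (C,nl_idx)→4500, (B,merge)→4750, (C,hash)→7300, (C,nl)→20050 …(+1); best=1400 via (B,hash)
  {BF}: card=500; try (F,hash)→700, (B,hash)→700, (F,merge)→750, (B,merge)→750, (F,nl_idx)→850, (F,nl)→2550 …(+1); best=700 via (F,hash)
  {ADE}: card=1600; try (E,hash)→1440, (E,merge)→1800, (E,nl_idx)→2960, (E,nl)→4080, (D,hash)→8200, (D,nl_idx)→44680 …(+2); best=1440 via (E,hash)
  {ACD}: card=8000; try (C,merge)→5520, (C,hash)→8160, (C,nl_idx)→9600, (A,hash)→15320, (C,nl)→32880, (A,nl_idx)→81920 …(+2); best=5520 via (C,merge)
  {BCD}: card=80000; try (D,hash)→6520, (B,hash)→10520, (D,merge)→54040, (D,nl_idx)→109400, (B,merge)→114270, (D,nl)→321400 …(+1); best=6520 via (D,hash)
  {BCF}: card=40000; try (F,hash)→6000, (C,hash)→8400, (C,merge)→9700, (C,nl_idx)→45200, (F,merge)→53750, (F,nl_idx)→65400 …(+2); best=6000 via (F,hash)
  {ACDE}: card=160000; try (C,hash)→10240, (E,hash)→14000, (C,merge)→24640, (E,merge)→117800, (C,nl_idx)→175840, (E,nl_idx)→213520 …(+2); best=10240 via (C,hash)
  {ABCD}: card=80000; try (B,hash)→14120, (A,hash)→91920, (B,merge)→117870, (B,nl)→405520, (A,nl_idx)→806520, (A,merge)→1449520 …(+1); best=14120 via (B,hash)
  {BCDF}: card=800000; try (D,hash)→47120, (F,hash)→87120, (D,merge)→686640, (D,nl_idx)→1086000, (F,nl_idx)→1286520, (F,merge)→1446870 …(+2); best=47120 via (D,hash)
  {ABCDE}: card=1600000; try (E,hash)→94600, (B,hash)→170840, (E,merge)→1454400, (E,nl_idx)→2094120, (B,merge)→3050590, (E,nl)→3214120 …(+1); best=94600 via (E,hash)
  {ABCDF}: card=800000; try (F,hash)→94720, (A,hash)→852520, (F,nl_idx)→1294120, (F,merge)→1454470, (F,nl)→4014120, (A,nl_idx)→8047120 …(+2); best=94720 via (F,hash)
  {ABCDEF}: card=16000000; try (E,hash)→895200, (F,hash)→1695200, (E,merge)→16895000, (E,nl_idx)→20894720, (F,nl_idx)→25694600, (E,nl)→32094720 …(+2); best=895200 via (E,hash)

cost=895200; order=D,A,C,B,F,E; methods=nl_idx,merge,hash,hash,hash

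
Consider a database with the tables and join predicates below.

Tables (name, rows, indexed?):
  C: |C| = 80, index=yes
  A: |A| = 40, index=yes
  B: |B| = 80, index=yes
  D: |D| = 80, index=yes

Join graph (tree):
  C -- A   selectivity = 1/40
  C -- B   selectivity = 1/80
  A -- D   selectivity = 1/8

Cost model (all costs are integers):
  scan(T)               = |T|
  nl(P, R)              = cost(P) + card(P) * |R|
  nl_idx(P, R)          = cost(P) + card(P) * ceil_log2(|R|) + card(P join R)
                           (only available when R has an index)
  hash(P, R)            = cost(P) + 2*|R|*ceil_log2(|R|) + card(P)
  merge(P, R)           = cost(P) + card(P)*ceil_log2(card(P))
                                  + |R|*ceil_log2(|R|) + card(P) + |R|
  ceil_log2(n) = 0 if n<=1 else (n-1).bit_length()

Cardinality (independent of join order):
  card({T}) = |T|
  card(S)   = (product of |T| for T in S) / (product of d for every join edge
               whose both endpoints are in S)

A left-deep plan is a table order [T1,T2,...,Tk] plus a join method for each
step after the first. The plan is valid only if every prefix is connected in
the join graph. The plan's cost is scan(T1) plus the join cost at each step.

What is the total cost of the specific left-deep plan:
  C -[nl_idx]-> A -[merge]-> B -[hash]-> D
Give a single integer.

step 1: scan C: cost=80, card=80
step 2: join A via nl_idx
    card(P join A) = 80*40/(40) = 80
    cost = 80 + 80*6 + 80 = 640
step 3: join B via merge
    card(P join B) = 80*80/(80) = 80
    cost = 640 + 80*7 + 80*7 + 80 + 80 = 1920
step 4: join D via hash
    card(P join D) = 80*80/(8) = 800
    cost = 1920 + 2*80*7 + 80 = 3120

3120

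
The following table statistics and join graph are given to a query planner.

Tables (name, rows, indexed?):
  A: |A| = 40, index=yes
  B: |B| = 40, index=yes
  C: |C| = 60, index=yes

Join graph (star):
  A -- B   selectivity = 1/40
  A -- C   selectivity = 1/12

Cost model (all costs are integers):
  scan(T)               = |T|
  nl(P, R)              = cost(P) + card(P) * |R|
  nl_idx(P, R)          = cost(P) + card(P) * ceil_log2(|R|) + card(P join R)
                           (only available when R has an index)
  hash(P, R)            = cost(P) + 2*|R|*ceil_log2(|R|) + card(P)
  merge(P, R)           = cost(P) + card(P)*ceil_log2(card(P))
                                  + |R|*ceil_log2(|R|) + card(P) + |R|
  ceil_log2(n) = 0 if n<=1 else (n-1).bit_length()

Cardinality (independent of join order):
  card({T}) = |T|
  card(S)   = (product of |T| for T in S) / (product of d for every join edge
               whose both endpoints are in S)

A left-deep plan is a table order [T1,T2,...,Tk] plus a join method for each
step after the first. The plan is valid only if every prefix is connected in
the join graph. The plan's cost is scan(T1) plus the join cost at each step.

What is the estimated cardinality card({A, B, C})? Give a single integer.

Tables in S: A(40), B(40), C(60)
Edges inside S: A-B(d=40), A-C(d=12)
numerator = 40 * 40 * 60 = 96000
denominator = 40 * 12 = 480
card(S) = 96000 / 480 = 200

200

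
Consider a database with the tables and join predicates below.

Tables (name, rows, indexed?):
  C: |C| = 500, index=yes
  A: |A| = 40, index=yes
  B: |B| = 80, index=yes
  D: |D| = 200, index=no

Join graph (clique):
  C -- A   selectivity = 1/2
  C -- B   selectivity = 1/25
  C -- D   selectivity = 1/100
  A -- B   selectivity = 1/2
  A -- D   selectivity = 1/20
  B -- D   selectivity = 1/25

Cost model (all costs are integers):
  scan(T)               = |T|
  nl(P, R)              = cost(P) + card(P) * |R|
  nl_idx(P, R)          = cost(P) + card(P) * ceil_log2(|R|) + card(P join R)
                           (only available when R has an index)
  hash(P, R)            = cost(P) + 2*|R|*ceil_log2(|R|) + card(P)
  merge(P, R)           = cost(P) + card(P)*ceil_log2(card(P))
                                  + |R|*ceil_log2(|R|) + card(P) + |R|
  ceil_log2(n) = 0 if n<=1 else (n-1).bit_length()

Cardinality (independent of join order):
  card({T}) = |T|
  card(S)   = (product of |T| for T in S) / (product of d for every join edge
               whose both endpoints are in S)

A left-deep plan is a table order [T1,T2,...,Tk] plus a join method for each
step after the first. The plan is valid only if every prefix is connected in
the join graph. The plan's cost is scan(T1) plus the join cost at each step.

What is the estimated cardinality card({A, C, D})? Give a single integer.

Tables in S: A(40), C(500), D(200)
Edges inside S: C-A(d=2), C-D(d=100), A-D(d=20)
numerator = 40 * 500 * 200 = 4000000
denominator = 2 * 100 * 20 = 4000
card(S) = 4000000 / 4000 = 1000

1000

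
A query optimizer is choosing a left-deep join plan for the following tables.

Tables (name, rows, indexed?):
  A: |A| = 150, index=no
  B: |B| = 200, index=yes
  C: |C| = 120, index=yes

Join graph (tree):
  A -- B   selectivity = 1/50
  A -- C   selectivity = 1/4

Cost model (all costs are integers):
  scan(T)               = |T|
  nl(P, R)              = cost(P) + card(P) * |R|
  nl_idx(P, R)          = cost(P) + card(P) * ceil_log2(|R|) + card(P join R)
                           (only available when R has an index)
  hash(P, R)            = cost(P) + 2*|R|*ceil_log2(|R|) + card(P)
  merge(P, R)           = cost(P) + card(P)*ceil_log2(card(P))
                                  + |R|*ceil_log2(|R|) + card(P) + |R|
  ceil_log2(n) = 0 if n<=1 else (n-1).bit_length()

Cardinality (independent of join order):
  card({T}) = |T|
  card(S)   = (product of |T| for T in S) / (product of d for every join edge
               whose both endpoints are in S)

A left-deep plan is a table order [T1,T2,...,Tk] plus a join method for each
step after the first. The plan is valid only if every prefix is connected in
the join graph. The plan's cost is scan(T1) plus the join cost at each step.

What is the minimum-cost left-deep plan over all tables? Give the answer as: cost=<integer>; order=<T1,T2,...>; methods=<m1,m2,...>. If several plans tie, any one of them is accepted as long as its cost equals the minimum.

Selinger DP (subsets sized 1..n):
  {A}: scan cost=150, card=150
  {B}: scan cost=200, card=200
  {C}: scan cost=120, card=120
  {AB}: card=600; try (B,nl_idx)→1950, (A,hash)→2800, (B,merge)→3300, (A,merge)→3350, (B,hash)→3500, (B,nl)→30150 …(+1); best=1950 via (B,nl_idx)
  {AC}: card=4500; try (C,hash)→1980, (A,merge)→2430, (C,merge)→2460, (A,hash)→2640, (C,nl_idx)→5700, (A,nl)→18120 …(+1); best=1980 via (C,hash)
  {ABC}: card=18000; try (C,hash)→4230, (C,merge)→9510, (B,hash)→9680, (C,nl_idx)→24150, (B,nl_idx)→55980, (B,merge)→66780 …(+2); best=4230 via (C,hash)

cost=4230; order=A,B,C; methods=nl_idx,hash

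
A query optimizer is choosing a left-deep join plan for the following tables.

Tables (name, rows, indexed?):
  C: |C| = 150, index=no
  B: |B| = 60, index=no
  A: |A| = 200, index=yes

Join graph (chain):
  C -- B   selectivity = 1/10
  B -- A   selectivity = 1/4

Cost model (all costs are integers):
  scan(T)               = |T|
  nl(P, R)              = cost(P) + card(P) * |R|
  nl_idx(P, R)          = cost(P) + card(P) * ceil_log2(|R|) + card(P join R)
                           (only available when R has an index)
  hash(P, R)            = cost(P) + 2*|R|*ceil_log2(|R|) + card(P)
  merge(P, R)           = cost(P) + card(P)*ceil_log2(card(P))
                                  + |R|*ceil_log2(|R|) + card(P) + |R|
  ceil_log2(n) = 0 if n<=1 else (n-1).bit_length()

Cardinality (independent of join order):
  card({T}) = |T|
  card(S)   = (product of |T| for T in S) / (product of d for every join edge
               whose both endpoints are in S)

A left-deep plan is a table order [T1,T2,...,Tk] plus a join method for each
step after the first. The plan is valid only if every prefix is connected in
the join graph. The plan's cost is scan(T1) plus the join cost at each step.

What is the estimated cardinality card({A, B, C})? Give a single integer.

45000

Tables in S: A(200), B(60), C(150)
Edges inside S: C-B(d=10), B-A(d=4)
numerator = 200 * 60 * 150 = 1800000
denominator = 10 * 4 = 40
card(S) = 1800000 / 40 = 45000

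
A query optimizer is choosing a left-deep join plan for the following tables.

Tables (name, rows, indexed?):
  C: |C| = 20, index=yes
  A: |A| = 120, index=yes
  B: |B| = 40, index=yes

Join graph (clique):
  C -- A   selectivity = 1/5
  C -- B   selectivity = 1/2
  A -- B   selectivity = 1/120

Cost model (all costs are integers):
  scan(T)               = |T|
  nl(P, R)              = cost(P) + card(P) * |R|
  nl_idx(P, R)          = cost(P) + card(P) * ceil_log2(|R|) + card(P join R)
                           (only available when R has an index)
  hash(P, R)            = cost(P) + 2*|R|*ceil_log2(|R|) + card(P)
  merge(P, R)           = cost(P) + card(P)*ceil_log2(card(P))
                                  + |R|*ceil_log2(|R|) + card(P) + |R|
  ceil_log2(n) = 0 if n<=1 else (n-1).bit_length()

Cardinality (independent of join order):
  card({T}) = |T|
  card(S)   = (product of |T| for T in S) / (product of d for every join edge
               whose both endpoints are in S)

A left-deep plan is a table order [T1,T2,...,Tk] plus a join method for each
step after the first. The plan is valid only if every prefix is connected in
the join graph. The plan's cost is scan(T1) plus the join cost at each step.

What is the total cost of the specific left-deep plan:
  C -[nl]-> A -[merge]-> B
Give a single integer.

7500

step 1: scan C: cost=20, card=20
step 2: join A via nl
    card(P join A) = 20*120/(5) = 480
    cost = 20 + 20*120 = 2420
step 3: join B via merge
    card(P join B) = 480*40/(2*120) = 80
    cost = 2420 + 480*9 + 40*6 + 480 + 40 = 7500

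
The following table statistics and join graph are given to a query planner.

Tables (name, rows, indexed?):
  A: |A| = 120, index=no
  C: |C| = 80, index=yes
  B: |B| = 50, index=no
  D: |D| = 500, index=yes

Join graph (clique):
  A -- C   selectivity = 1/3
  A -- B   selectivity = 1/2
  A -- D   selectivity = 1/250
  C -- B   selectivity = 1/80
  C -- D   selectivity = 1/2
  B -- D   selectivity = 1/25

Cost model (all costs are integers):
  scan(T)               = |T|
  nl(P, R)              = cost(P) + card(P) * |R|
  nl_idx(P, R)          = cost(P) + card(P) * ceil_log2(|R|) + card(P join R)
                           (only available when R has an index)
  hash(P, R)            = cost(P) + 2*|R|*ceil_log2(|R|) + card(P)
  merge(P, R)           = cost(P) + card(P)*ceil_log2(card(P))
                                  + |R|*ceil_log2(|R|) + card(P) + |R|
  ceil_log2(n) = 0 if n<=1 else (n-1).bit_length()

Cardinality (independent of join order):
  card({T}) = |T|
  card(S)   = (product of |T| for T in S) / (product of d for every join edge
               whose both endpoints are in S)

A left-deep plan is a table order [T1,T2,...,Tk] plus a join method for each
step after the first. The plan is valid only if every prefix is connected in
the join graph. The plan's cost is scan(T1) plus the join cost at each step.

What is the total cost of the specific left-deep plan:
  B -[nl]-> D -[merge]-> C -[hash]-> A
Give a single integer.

38870

step 1: scan B: cost=50, card=50
step 2: join D via nl
    card(P join D) = 50*500/(25) = 1000
    cost = 50 + 50*500 = 25050
step 3: join C via merge
    card(P join C) = 1000*80/(80*2) = 500
    cost = 25050 + 1000*10 + 80*7 + 1000 + 80 = 36690
step 4: join A via hash
    card(P join A) = 500*120/(3*2*250) = 40
    cost = 36690 + 2*120*7 + 500 = 38870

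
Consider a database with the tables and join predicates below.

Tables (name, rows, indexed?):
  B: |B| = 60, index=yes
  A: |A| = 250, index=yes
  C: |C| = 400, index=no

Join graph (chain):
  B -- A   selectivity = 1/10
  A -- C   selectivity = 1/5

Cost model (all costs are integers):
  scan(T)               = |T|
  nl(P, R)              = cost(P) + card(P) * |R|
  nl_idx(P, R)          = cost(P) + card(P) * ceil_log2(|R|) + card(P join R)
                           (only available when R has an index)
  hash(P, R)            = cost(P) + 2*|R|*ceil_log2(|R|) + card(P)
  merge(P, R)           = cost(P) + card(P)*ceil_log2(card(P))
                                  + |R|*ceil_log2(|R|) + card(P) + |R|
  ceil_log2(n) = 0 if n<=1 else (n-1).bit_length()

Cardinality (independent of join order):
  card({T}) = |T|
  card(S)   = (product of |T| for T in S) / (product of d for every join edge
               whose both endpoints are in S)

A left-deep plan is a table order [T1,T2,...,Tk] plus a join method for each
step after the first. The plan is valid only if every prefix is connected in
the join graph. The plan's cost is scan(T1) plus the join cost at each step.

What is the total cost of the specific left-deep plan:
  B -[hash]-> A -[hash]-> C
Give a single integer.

12820

step 1: scan B: cost=60, card=60
step 2: join A via hash
    card(P join A) = 60*250/(10) = 1500
    cost = 60 + 2*250*8 + 60 = 4120
step 3: join C via hash
    card(P join C) = 1500*400/(5) = 120000
    cost = 4120 + 2*400*9 + 1500 = 12820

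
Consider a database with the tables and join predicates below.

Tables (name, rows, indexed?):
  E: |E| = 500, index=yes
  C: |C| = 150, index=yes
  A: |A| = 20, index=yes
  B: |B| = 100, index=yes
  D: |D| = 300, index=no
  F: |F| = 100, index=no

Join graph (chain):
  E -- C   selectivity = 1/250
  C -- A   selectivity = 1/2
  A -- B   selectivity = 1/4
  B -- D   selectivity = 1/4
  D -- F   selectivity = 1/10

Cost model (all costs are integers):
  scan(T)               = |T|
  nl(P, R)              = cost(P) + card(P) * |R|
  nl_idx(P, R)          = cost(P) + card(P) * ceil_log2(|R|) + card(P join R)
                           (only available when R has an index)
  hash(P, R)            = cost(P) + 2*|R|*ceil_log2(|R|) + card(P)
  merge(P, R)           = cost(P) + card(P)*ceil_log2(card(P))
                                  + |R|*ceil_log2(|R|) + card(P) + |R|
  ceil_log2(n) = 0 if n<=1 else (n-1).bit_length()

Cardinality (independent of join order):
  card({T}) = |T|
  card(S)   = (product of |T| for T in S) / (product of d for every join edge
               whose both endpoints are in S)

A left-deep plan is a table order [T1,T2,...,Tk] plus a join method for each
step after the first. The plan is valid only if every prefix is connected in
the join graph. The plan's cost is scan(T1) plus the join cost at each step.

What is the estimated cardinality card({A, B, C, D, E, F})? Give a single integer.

56250000

Tables in S: A(20), B(100), C(150), D(300), E(500), F(100)
Edges inside S: E-C(d=250), C-A(d=2), A-B(d=4), B-D(d=4), D-F(d=10)
numerator = 20 * 100 * 150 * 300 * 500 * 100 = 4500000000000
denominator = 250 * 2 * 4 * 4 * 10 = 80000
card(S) = 4500000000000 / 80000 = 56250000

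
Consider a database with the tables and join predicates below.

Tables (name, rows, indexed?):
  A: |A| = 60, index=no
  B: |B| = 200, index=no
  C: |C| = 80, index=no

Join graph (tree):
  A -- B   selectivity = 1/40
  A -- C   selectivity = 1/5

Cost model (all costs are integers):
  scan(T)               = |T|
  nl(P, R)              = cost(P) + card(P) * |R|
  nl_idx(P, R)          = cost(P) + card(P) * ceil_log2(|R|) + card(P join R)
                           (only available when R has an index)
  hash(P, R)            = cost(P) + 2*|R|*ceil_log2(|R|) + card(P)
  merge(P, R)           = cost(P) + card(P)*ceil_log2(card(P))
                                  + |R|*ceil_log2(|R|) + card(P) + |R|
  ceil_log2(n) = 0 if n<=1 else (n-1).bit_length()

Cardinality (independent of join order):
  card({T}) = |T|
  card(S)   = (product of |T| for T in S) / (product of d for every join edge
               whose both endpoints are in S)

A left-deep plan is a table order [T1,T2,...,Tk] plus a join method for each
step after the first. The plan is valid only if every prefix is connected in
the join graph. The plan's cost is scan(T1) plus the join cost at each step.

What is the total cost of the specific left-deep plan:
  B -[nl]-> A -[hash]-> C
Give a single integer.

step 1: scan B: cost=200, card=200
step 2: join A via nl
    card(P join A) = 200*60/(40) = 300
    cost = 200 + 200*60 = 12200
step 3: join C via hash
    card(P join C) = 300*80/(5) = 4800
    cost = 12200 + 2*80*7 + 300 = 13620

13620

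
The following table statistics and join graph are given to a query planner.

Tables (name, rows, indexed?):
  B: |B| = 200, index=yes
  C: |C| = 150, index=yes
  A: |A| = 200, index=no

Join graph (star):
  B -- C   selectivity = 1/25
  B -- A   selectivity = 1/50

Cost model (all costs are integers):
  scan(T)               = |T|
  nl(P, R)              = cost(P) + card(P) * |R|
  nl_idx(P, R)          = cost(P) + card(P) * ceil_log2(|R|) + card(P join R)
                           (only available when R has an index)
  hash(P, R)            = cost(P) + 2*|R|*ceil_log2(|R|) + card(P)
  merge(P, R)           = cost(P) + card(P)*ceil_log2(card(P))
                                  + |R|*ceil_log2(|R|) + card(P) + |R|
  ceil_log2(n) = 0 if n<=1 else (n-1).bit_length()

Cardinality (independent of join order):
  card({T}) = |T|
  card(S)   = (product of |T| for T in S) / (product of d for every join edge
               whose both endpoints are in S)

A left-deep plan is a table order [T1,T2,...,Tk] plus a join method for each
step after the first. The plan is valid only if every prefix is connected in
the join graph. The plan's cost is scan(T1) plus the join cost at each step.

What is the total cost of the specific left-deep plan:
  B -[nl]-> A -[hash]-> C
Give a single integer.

43400

step 1: scan B: cost=200, card=200
step 2: join A via nl
    card(P join A) = 200*200/(50) = 800
    cost = 200 + 200*200 = 40200
step 3: join C via hash
    card(P join C) = 800*150/(25) = 4800
    cost = 40200 + 2*150*8 + 800 = 43400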